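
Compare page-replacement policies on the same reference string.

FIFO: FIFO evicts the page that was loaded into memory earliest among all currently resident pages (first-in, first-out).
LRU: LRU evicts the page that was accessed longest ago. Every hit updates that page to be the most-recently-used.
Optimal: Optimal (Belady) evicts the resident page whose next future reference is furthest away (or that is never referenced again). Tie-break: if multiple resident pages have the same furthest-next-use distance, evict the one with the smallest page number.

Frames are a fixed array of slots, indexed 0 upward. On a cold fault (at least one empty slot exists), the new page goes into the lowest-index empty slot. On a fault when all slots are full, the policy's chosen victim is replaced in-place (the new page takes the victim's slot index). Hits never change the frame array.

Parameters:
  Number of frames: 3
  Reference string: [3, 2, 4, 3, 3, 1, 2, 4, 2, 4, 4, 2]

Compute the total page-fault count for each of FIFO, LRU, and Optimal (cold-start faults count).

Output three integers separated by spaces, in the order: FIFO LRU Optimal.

Answer: 4 6 4

Derivation:
--- FIFO ---
  step 0: ref 3 -> FAULT, frames=[3,-,-] (faults so far: 1)
  step 1: ref 2 -> FAULT, frames=[3,2,-] (faults so far: 2)
  step 2: ref 4 -> FAULT, frames=[3,2,4] (faults so far: 3)
  step 3: ref 3 -> HIT, frames=[3,2,4] (faults so far: 3)
  step 4: ref 3 -> HIT, frames=[3,2,4] (faults so far: 3)
  step 5: ref 1 -> FAULT, evict 3, frames=[1,2,4] (faults so far: 4)
  step 6: ref 2 -> HIT, frames=[1,2,4] (faults so far: 4)
  step 7: ref 4 -> HIT, frames=[1,2,4] (faults so far: 4)
  step 8: ref 2 -> HIT, frames=[1,2,4] (faults so far: 4)
  step 9: ref 4 -> HIT, frames=[1,2,4] (faults so far: 4)
  step 10: ref 4 -> HIT, frames=[1,2,4] (faults so far: 4)
  step 11: ref 2 -> HIT, frames=[1,2,4] (faults so far: 4)
  FIFO total faults: 4
--- LRU ---
  step 0: ref 3 -> FAULT, frames=[3,-,-] (faults so far: 1)
  step 1: ref 2 -> FAULT, frames=[3,2,-] (faults so far: 2)
  step 2: ref 4 -> FAULT, frames=[3,2,4] (faults so far: 3)
  step 3: ref 3 -> HIT, frames=[3,2,4] (faults so far: 3)
  step 4: ref 3 -> HIT, frames=[3,2,4] (faults so far: 3)
  step 5: ref 1 -> FAULT, evict 2, frames=[3,1,4] (faults so far: 4)
  step 6: ref 2 -> FAULT, evict 4, frames=[3,1,2] (faults so far: 5)
  step 7: ref 4 -> FAULT, evict 3, frames=[4,1,2] (faults so far: 6)
  step 8: ref 2 -> HIT, frames=[4,1,2] (faults so far: 6)
  step 9: ref 4 -> HIT, frames=[4,1,2] (faults so far: 6)
  step 10: ref 4 -> HIT, frames=[4,1,2] (faults so far: 6)
  step 11: ref 2 -> HIT, frames=[4,1,2] (faults so far: 6)
  LRU total faults: 6
--- Optimal ---
  step 0: ref 3 -> FAULT, frames=[3,-,-] (faults so far: 1)
  step 1: ref 2 -> FAULT, frames=[3,2,-] (faults so far: 2)
  step 2: ref 4 -> FAULT, frames=[3,2,4] (faults so far: 3)
  step 3: ref 3 -> HIT, frames=[3,2,4] (faults so far: 3)
  step 4: ref 3 -> HIT, frames=[3,2,4] (faults so far: 3)
  step 5: ref 1 -> FAULT, evict 3, frames=[1,2,4] (faults so far: 4)
  step 6: ref 2 -> HIT, frames=[1,2,4] (faults so far: 4)
  step 7: ref 4 -> HIT, frames=[1,2,4] (faults so far: 4)
  step 8: ref 2 -> HIT, frames=[1,2,4] (faults so far: 4)
  step 9: ref 4 -> HIT, frames=[1,2,4] (faults so far: 4)
  step 10: ref 4 -> HIT, frames=[1,2,4] (faults so far: 4)
  step 11: ref 2 -> HIT, frames=[1,2,4] (faults so far: 4)
  Optimal total faults: 4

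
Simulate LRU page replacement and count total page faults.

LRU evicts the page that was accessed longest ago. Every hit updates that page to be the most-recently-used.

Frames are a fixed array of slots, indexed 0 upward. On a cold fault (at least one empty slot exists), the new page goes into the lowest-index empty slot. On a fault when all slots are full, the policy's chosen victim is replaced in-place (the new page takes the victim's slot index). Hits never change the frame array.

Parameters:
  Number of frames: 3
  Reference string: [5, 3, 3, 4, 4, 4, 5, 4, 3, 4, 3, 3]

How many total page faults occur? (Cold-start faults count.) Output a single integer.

Step 0: ref 5 → FAULT, frames=[5,-,-]
Step 1: ref 3 → FAULT, frames=[5,3,-]
Step 2: ref 3 → HIT, frames=[5,3,-]
Step 3: ref 4 → FAULT, frames=[5,3,4]
Step 4: ref 4 → HIT, frames=[5,3,4]
Step 5: ref 4 → HIT, frames=[5,3,4]
Step 6: ref 5 → HIT, frames=[5,3,4]
Step 7: ref 4 → HIT, frames=[5,3,4]
Step 8: ref 3 → HIT, frames=[5,3,4]
Step 9: ref 4 → HIT, frames=[5,3,4]
Step 10: ref 3 → HIT, frames=[5,3,4]
Step 11: ref 3 → HIT, frames=[5,3,4]
Total faults: 3

Answer: 3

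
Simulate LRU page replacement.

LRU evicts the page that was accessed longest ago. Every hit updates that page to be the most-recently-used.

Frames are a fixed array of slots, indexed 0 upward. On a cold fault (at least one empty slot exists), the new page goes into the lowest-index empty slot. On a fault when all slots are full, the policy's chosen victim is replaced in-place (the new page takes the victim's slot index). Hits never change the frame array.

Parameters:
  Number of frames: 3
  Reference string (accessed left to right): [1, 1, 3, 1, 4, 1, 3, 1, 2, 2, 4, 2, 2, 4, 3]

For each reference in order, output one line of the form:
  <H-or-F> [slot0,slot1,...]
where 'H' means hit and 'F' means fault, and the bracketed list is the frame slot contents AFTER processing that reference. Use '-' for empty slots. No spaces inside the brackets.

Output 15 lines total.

F [1,-,-]
H [1,-,-]
F [1,3,-]
H [1,3,-]
F [1,3,4]
H [1,3,4]
H [1,3,4]
H [1,3,4]
F [1,3,2]
H [1,3,2]
F [1,4,2]
H [1,4,2]
H [1,4,2]
H [1,4,2]
F [3,4,2]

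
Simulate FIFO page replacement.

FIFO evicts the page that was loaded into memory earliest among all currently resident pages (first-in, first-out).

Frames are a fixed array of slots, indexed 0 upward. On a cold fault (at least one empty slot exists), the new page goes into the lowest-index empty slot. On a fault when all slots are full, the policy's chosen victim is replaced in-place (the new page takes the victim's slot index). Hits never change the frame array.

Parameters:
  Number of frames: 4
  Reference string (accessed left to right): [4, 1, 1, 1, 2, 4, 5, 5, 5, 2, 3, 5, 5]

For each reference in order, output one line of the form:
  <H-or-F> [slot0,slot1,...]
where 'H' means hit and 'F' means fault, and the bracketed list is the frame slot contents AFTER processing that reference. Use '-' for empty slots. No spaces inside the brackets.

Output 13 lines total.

F [4,-,-,-]
F [4,1,-,-]
H [4,1,-,-]
H [4,1,-,-]
F [4,1,2,-]
H [4,1,2,-]
F [4,1,2,5]
H [4,1,2,5]
H [4,1,2,5]
H [4,1,2,5]
F [3,1,2,5]
H [3,1,2,5]
H [3,1,2,5]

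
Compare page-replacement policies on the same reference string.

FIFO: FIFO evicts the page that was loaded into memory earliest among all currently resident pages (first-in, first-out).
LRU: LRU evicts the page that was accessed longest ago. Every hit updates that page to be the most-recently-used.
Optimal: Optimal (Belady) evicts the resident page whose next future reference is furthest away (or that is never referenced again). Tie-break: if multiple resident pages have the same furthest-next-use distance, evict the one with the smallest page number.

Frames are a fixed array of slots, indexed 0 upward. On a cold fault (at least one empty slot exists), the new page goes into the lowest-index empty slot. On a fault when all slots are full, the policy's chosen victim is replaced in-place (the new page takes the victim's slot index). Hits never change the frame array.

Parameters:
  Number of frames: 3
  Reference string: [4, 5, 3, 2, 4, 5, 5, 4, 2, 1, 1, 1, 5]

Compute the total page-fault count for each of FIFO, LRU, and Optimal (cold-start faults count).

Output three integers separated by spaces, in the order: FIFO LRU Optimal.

Answer: 7 8 5

Derivation:
--- FIFO ---
  step 0: ref 4 -> FAULT, frames=[4,-,-] (faults so far: 1)
  step 1: ref 5 -> FAULT, frames=[4,5,-] (faults so far: 2)
  step 2: ref 3 -> FAULT, frames=[4,5,3] (faults so far: 3)
  step 3: ref 2 -> FAULT, evict 4, frames=[2,5,3] (faults so far: 4)
  step 4: ref 4 -> FAULT, evict 5, frames=[2,4,3] (faults so far: 5)
  step 5: ref 5 -> FAULT, evict 3, frames=[2,4,5] (faults so far: 6)
  step 6: ref 5 -> HIT, frames=[2,4,5] (faults so far: 6)
  step 7: ref 4 -> HIT, frames=[2,4,5] (faults so far: 6)
  step 8: ref 2 -> HIT, frames=[2,4,5] (faults so far: 6)
  step 9: ref 1 -> FAULT, evict 2, frames=[1,4,5] (faults so far: 7)
  step 10: ref 1 -> HIT, frames=[1,4,5] (faults so far: 7)
  step 11: ref 1 -> HIT, frames=[1,4,5] (faults so far: 7)
  step 12: ref 5 -> HIT, frames=[1,4,5] (faults so far: 7)
  FIFO total faults: 7
--- LRU ---
  step 0: ref 4 -> FAULT, frames=[4,-,-] (faults so far: 1)
  step 1: ref 5 -> FAULT, frames=[4,5,-] (faults so far: 2)
  step 2: ref 3 -> FAULT, frames=[4,5,3] (faults so far: 3)
  step 3: ref 2 -> FAULT, evict 4, frames=[2,5,3] (faults so far: 4)
  step 4: ref 4 -> FAULT, evict 5, frames=[2,4,3] (faults so far: 5)
  step 5: ref 5 -> FAULT, evict 3, frames=[2,4,5] (faults so far: 6)
  step 6: ref 5 -> HIT, frames=[2,4,5] (faults so far: 6)
  step 7: ref 4 -> HIT, frames=[2,4,5] (faults so far: 6)
  step 8: ref 2 -> HIT, frames=[2,4,5] (faults so far: 6)
  step 9: ref 1 -> FAULT, evict 5, frames=[2,4,1] (faults so far: 7)
  step 10: ref 1 -> HIT, frames=[2,4,1] (faults so far: 7)
  step 11: ref 1 -> HIT, frames=[2,4,1] (faults so far: 7)
  step 12: ref 5 -> FAULT, evict 4, frames=[2,5,1] (faults so far: 8)
  LRU total faults: 8
--- Optimal ---
  step 0: ref 4 -> FAULT, frames=[4,-,-] (faults so far: 1)
  step 1: ref 5 -> FAULT, frames=[4,5,-] (faults so far: 2)
  step 2: ref 3 -> FAULT, frames=[4,5,3] (faults so far: 3)
  step 3: ref 2 -> FAULT, evict 3, frames=[4,5,2] (faults so far: 4)
  step 4: ref 4 -> HIT, frames=[4,5,2] (faults so far: 4)
  step 5: ref 5 -> HIT, frames=[4,5,2] (faults so far: 4)
  step 6: ref 5 -> HIT, frames=[4,5,2] (faults so far: 4)
  step 7: ref 4 -> HIT, frames=[4,5,2] (faults so far: 4)
  step 8: ref 2 -> HIT, frames=[4,5,2] (faults so far: 4)
  step 9: ref 1 -> FAULT, evict 2, frames=[4,5,1] (faults so far: 5)
  step 10: ref 1 -> HIT, frames=[4,5,1] (faults so far: 5)
  step 11: ref 1 -> HIT, frames=[4,5,1] (faults so far: 5)
  step 12: ref 5 -> HIT, frames=[4,5,1] (faults so far: 5)
  Optimal total faults: 5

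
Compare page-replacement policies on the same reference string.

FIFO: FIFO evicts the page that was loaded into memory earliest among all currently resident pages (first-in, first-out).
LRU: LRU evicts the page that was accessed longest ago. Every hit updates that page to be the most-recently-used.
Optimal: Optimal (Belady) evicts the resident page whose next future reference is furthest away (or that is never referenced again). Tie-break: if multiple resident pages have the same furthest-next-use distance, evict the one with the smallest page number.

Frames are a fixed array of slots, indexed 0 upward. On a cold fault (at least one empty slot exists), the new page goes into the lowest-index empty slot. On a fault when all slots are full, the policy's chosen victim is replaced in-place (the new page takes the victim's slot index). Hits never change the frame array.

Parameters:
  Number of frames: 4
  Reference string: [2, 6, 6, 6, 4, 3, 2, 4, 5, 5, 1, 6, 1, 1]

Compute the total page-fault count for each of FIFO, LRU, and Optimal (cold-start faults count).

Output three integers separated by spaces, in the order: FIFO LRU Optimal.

--- FIFO ---
  step 0: ref 2 -> FAULT, frames=[2,-,-,-] (faults so far: 1)
  step 1: ref 6 -> FAULT, frames=[2,6,-,-] (faults so far: 2)
  step 2: ref 6 -> HIT, frames=[2,6,-,-] (faults so far: 2)
  step 3: ref 6 -> HIT, frames=[2,6,-,-] (faults so far: 2)
  step 4: ref 4 -> FAULT, frames=[2,6,4,-] (faults so far: 3)
  step 5: ref 3 -> FAULT, frames=[2,6,4,3] (faults so far: 4)
  step 6: ref 2 -> HIT, frames=[2,6,4,3] (faults so far: 4)
  step 7: ref 4 -> HIT, frames=[2,6,4,3] (faults so far: 4)
  step 8: ref 5 -> FAULT, evict 2, frames=[5,6,4,3] (faults so far: 5)
  step 9: ref 5 -> HIT, frames=[5,6,4,3] (faults so far: 5)
  step 10: ref 1 -> FAULT, evict 6, frames=[5,1,4,3] (faults so far: 6)
  step 11: ref 6 -> FAULT, evict 4, frames=[5,1,6,3] (faults so far: 7)
  step 12: ref 1 -> HIT, frames=[5,1,6,3] (faults so far: 7)
  step 13: ref 1 -> HIT, frames=[5,1,6,3] (faults so far: 7)
  FIFO total faults: 7
--- LRU ---
  step 0: ref 2 -> FAULT, frames=[2,-,-,-] (faults so far: 1)
  step 1: ref 6 -> FAULT, frames=[2,6,-,-] (faults so far: 2)
  step 2: ref 6 -> HIT, frames=[2,6,-,-] (faults so far: 2)
  step 3: ref 6 -> HIT, frames=[2,6,-,-] (faults so far: 2)
  step 4: ref 4 -> FAULT, frames=[2,6,4,-] (faults so far: 3)
  step 5: ref 3 -> FAULT, frames=[2,6,4,3] (faults so far: 4)
  step 6: ref 2 -> HIT, frames=[2,6,4,3] (faults so far: 4)
  step 7: ref 4 -> HIT, frames=[2,6,4,3] (faults so far: 4)
  step 8: ref 5 -> FAULT, evict 6, frames=[2,5,4,3] (faults so far: 5)
  step 9: ref 5 -> HIT, frames=[2,5,4,3] (faults so far: 5)
  step 10: ref 1 -> FAULT, evict 3, frames=[2,5,4,1] (faults so far: 6)
  step 11: ref 6 -> FAULT, evict 2, frames=[6,5,4,1] (faults so far: 7)
  step 12: ref 1 -> HIT, frames=[6,5,4,1] (faults so far: 7)
  step 13: ref 1 -> HIT, frames=[6,5,4,1] (faults so far: 7)
  LRU total faults: 7
--- Optimal ---
  step 0: ref 2 -> FAULT, frames=[2,-,-,-] (faults so far: 1)
  step 1: ref 6 -> FAULT, frames=[2,6,-,-] (faults so far: 2)
  step 2: ref 6 -> HIT, frames=[2,6,-,-] (faults so far: 2)
  step 3: ref 6 -> HIT, frames=[2,6,-,-] (faults so far: 2)
  step 4: ref 4 -> FAULT, frames=[2,6,4,-] (faults so far: 3)
  step 5: ref 3 -> FAULT, frames=[2,6,4,3] (faults so far: 4)
  step 6: ref 2 -> HIT, frames=[2,6,4,3] (faults so far: 4)
  step 7: ref 4 -> HIT, frames=[2,6,4,3] (faults so far: 4)
  step 8: ref 5 -> FAULT, evict 2, frames=[5,6,4,3] (faults so far: 5)
  step 9: ref 5 -> HIT, frames=[5,6,4,3] (faults so far: 5)
  step 10: ref 1 -> FAULT, evict 3, frames=[5,6,4,1] (faults so far: 6)
  step 11: ref 6 -> HIT, frames=[5,6,4,1] (faults so far: 6)
  step 12: ref 1 -> HIT, frames=[5,6,4,1] (faults so far: 6)
  step 13: ref 1 -> HIT, frames=[5,6,4,1] (faults so far: 6)
  Optimal total faults: 6

Answer: 7 7 6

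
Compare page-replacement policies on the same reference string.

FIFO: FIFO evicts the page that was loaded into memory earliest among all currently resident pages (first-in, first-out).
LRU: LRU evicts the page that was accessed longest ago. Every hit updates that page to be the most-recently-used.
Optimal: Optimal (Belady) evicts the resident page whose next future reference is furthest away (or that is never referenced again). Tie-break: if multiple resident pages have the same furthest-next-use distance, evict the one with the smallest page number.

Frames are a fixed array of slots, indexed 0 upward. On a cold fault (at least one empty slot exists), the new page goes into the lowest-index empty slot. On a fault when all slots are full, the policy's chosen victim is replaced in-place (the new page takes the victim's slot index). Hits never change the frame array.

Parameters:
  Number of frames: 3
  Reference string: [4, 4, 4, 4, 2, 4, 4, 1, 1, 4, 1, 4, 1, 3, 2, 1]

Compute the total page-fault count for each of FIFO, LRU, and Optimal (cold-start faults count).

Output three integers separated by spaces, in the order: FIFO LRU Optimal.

--- FIFO ---
  step 0: ref 4 -> FAULT, frames=[4,-,-] (faults so far: 1)
  step 1: ref 4 -> HIT, frames=[4,-,-] (faults so far: 1)
  step 2: ref 4 -> HIT, frames=[4,-,-] (faults so far: 1)
  step 3: ref 4 -> HIT, frames=[4,-,-] (faults so far: 1)
  step 4: ref 2 -> FAULT, frames=[4,2,-] (faults so far: 2)
  step 5: ref 4 -> HIT, frames=[4,2,-] (faults so far: 2)
  step 6: ref 4 -> HIT, frames=[4,2,-] (faults so far: 2)
  step 7: ref 1 -> FAULT, frames=[4,2,1] (faults so far: 3)
  step 8: ref 1 -> HIT, frames=[4,2,1] (faults so far: 3)
  step 9: ref 4 -> HIT, frames=[4,2,1] (faults so far: 3)
  step 10: ref 1 -> HIT, frames=[4,2,1] (faults so far: 3)
  step 11: ref 4 -> HIT, frames=[4,2,1] (faults so far: 3)
  step 12: ref 1 -> HIT, frames=[4,2,1] (faults so far: 3)
  step 13: ref 3 -> FAULT, evict 4, frames=[3,2,1] (faults so far: 4)
  step 14: ref 2 -> HIT, frames=[3,2,1] (faults so far: 4)
  step 15: ref 1 -> HIT, frames=[3,2,1] (faults so far: 4)
  FIFO total faults: 4
--- LRU ---
  step 0: ref 4 -> FAULT, frames=[4,-,-] (faults so far: 1)
  step 1: ref 4 -> HIT, frames=[4,-,-] (faults so far: 1)
  step 2: ref 4 -> HIT, frames=[4,-,-] (faults so far: 1)
  step 3: ref 4 -> HIT, frames=[4,-,-] (faults so far: 1)
  step 4: ref 2 -> FAULT, frames=[4,2,-] (faults so far: 2)
  step 5: ref 4 -> HIT, frames=[4,2,-] (faults so far: 2)
  step 6: ref 4 -> HIT, frames=[4,2,-] (faults so far: 2)
  step 7: ref 1 -> FAULT, frames=[4,2,1] (faults so far: 3)
  step 8: ref 1 -> HIT, frames=[4,2,1] (faults so far: 3)
  step 9: ref 4 -> HIT, frames=[4,2,1] (faults so far: 3)
  step 10: ref 1 -> HIT, frames=[4,2,1] (faults so far: 3)
  step 11: ref 4 -> HIT, frames=[4,2,1] (faults so far: 3)
  step 12: ref 1 -> HIT, frames=[4,2,1] (faults so far: 3)
  step 13: ref 3 -> FAULT, evict 2, frames=[4,3,1] (faults so far: 4)
  step 14: ref 2 -> FAULT, evict 4, frames=[2,3,1] (faults so far: 5)
  step 15: ref 1 -> HIT, frames=[2,3,1] (faults so far: 5)
  LRU total faults: 5
--- Optimal ---
  step 0: ref 4 -> FAULT, frames=[4,-,-] (faults so far: 1)
  step 1: ref 4 -> HIT, frames=[4,-,-] (faults so far: 1)
  step 2: ref 4 -> HIT, frames=[4,-,-] (faults so far: 1)
  step 3: ref 4 -> HIT, frames=[4,-,-] (faults so far: 1)
  step 4: ref 2 -> FAULT, frames=[4,2,-] (faults so far: 2)
  step 5: ref 4 -> HIT, frames=[4,2,-] (faults so far: 2)
  step 6: ref 4 -> HIT, frames=[4,2,-] (faults so far: 2)
  step 7: ref 1 -> FAULT, frames=[4,2,1] (faults so far: 3)
  step 8: ref 1 -> HIT, frames=[4,2,1] (faults so far: 3)
  step 9: ref 4 -> HIT, frames=[4,2,1] (faults so far: 3)
  step 10: ref 1 -> HIT, frames=[4,2,1] (faults so far: 3)
  step 11: ref 4 -> HIT, frames=[4,2,1] (faults so far: 3)
  step 12: ref 1 -> HIT, frames=[4,2,1] (faults so far: 3)
  step 13: ref 3 -> FAULT, evict 4, frames=[3,2,1] (faults so far: 4)
  step 14: ref 2 -> HIT, frames=[3,2,1] (faults so far: 4)
  step 15: ref 1 -> HIT, frames=[3,2,1] (faults so far: 4)
  Optimal total faults: 4

Answer: 4 5 4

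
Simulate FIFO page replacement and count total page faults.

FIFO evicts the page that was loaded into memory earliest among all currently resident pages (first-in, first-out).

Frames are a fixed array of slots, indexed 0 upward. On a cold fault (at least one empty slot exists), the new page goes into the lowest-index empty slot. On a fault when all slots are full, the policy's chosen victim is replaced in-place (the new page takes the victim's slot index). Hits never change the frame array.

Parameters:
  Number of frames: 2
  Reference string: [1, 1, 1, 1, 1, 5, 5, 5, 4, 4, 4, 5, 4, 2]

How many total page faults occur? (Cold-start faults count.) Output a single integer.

Step 0: ref 1 → FAULT, frames=[1,-]
Step 1: ref 1 → HIT, frames=[1,-]
Step 2: ref 1 → HIT, frames=[1,-]
Step 3: ref 1 → HIT, frames=[1,-]
Step 4: ref 1 → HIT, frames=[1,-]
Step 5: ref 5 → FAULT, frames=[1,5]
Step 6: ref 5 → HIT, frames=[1,5]
Step 7: ref 5 → HIT, frames=[1,5]
Step 8: ref 4 → FAULT (evict 1), frames=[4,5]
Step 9: ref 4 → HIT, frames=[4,5]
Step 10: ref 4 → HIT, frames=[4,5]
Step 11: ref 5 → HIT, frames=[4,5]
Step 12: ref 4 → HIT, frames=[4,5]
Step 13: ref 2 → FAULT (evict 5), frames=[4,2]
Total faults: 4

Answer: 4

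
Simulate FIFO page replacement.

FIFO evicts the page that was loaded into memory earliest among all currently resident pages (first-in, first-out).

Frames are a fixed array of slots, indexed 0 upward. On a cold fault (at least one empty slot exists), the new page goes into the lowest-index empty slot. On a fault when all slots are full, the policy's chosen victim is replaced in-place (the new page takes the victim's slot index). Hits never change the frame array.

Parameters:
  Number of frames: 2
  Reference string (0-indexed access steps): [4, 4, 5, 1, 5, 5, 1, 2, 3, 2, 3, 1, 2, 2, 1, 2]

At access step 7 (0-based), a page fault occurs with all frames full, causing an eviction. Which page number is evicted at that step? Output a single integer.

Step 0: ref 4 -> FAULT, frames=[4,-]
Step 1: ref 4 -> HIT, frames=[4,-]
Step 2: ref 5 -> FAULT, frames=[4,5]
Step 3: ref 1 -> FAULT, evict 4, frames=[1,5]
Step 4: ref 5 -> HIT, frames=[1,5]
Step 5: ref 5 -> HIT, frames=[1,5]
Step 6: ref 1 -> HIT, frames=[1,5]
Step 7: ref 2 -> FAULT, evict 5, frames=[1,2]
At step 7: evicted page 5

Answer: 5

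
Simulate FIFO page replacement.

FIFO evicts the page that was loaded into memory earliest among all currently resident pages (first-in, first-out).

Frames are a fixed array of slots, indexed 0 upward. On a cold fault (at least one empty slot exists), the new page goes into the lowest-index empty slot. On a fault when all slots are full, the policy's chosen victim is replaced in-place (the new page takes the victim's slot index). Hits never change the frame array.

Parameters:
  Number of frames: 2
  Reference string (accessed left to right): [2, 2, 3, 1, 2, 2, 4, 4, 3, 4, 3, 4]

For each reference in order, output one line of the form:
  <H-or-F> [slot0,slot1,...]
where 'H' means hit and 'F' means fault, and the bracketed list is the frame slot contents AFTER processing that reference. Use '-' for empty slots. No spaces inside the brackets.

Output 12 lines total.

F [2,-]
H [2,-]
F [2,3]
F [1,3]
F [1,2]
H [1,2]
F [4,2]
H [4,2]
F [4,3]
H [4,3]
H [4,3]
H [4,3]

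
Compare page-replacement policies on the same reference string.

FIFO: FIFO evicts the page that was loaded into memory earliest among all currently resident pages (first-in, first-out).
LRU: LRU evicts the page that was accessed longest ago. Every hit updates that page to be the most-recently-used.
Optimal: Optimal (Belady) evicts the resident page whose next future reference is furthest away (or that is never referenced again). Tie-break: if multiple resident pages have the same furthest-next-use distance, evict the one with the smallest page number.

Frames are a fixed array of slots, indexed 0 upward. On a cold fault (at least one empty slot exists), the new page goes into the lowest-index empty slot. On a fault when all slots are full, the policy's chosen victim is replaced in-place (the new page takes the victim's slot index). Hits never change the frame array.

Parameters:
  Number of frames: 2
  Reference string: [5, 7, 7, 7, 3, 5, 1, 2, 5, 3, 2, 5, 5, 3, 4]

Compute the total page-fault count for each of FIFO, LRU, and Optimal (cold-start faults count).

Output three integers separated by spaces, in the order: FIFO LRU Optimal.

--- FIFO ---
  step 0: ref 5 -> FAULT, frames=[5,-] (faults so far: 1)
  step 1: ref 7 -> FAULT, frames=[5,7] (faults so far: 2)
  step 2: ref 7 -> HIT, frames=[5,7] (faults so far: 2)
  step 3: ref 7 -> HIT, frames=[5,7] (faults so far: 2)
  step 4: ref 3 -> FAULT, evict 5, frames=[3,7] (faults so far: 3)
  step 5: ref 5 -> FAULT, evict 7, frames=[3,5] (faults so far: 4)
  step 6: ref 1 -> FAULT, evict 3, frames=[1,5] (faults so far: 5)
  step 7: ref 2 -> FAULT, evict 5, frames=[1,2] (faults so far: 6)
  step 8: ref 5 -> FAULT, evict 1, frames=[5,2] (faults so far: 7)
  step 9: ref 3 -> FAULT, evict 2, frames=[5,3] (faults so far: 8)
  step 10: ref 2 -> FAULT, evict 5, frames=[2,3] (faults so far: 9)
  step 11: ref 5 -> FAULT, evict 3, frames=[2,5] (faults so far: 10)
  step 12: ref 5 -> HIT, frames=[2,5] (faults so far: 10)
  step 13: ref 3 -> FAULT, evict 2, frames=[3,5] (faults so far: 11)
  step 14: ref 4 -> FAULT, evict 5, frames=[3,4] (faults so far: 12)
  FIFO total faults: 12
--- LRU ---
  step 0: ref 5 -> FAULT, frames=[5,-] (faults so far: 1)
  step 1: ref 7 -> FAULT, frames=[5,7] (faults so far: 2)
  step 2: ref 7 -> HIT, frames=[5,7] (faults so far: 2)
  step 3: ref 7 -> HIT, frames=[5,7] (faults so far: 2)
  step 4: ref 3 -> FAULT, evict 5, frames=[3,7] (faults so far: 3)
  step 5: ref 5 -> FAULT, evict 7, frames=[3,5] (faults so far: 4)
  step 6: ref 1 -> FAULT, evict 3, frames=[1,5] (faults so far: 5)
  step 7: ref 2 -> FAULT, evict 5, frames=[1,2] (faults so far: 6)
  step 8: ref 5 -> FAULT, evict 1, frames=[5,2] (faults so far: 7)
  step 9: ref 3 -> FAULT, evict 2, frames=[5,3] (faults so far: 8)
  step 10: ref 2 -> FAULT, evict 5, frames=[2,3] (faults so far: 9)
  step 11: ref 5 -> FAULT, evict 3, frames=[2,5] (faults so far: 10)
  step 12: ref 5 -> HIT, frames=[2,5] (faults so far: 10)
  step 13: ref 3 -> FAULT, evict 2, frames=[3,5] (faults so far: 11)
  step 14: ref 4 -> FAULT, evict 5, frames=[3,4] (faults so far: 12)
  LRU total faults: 12
--- Optimal ---
  step 0: ref 5 -> FAULT, frames=[5,-] (faults so far: 1)
  step 1: ref 7 -> FAULT, frames=[5,7] (faults so far: 2)
  step 2: ref 7 -> HIT, frames=[5,7] (faults so far: 2)
  step 3: ref 7 -> HIT, frames=[5,7] (faults so far: 2)
  step 4: ref 3 -> FAULT, evict 7, frames=[5,3] (faults so far: 3)
  step 5: ref 5 -> HIT, frames=[5,3] (faults so far: 3)
  step 6: ref 1 -> FAULT, evict 3, frames=[5,1] (faults so far: 4)
  step 7: ref 2 -> FAULT, evict 1, frames=[5,2] (faults so far: 5)
  step 8: ref 5 -> HIT, frames=[5,2] (faults so far: 5)
  step 9: ref 3 -> FAULT, evict 5, frames=[3,2] (faults so far: 6)
  step 10: ref 2 -> HIT, frames=[3,2] (faults so far: 6)
  step 11: ref 5 -> FAULT, evict 2, frames=[3,5] (faults so far: 7)
  step 12: ref 5 -> HIT, frames=[3,5] (faults so far: 7)
  step 13: ref 3 -> HIT, frames=[3,5] (faults so far: 7)
  step 14: ref 4 -> FAULT, evict 3, frames=[4,5] (faults so far: 8)
  Optimal total faults: 8

Answer: 12 12 8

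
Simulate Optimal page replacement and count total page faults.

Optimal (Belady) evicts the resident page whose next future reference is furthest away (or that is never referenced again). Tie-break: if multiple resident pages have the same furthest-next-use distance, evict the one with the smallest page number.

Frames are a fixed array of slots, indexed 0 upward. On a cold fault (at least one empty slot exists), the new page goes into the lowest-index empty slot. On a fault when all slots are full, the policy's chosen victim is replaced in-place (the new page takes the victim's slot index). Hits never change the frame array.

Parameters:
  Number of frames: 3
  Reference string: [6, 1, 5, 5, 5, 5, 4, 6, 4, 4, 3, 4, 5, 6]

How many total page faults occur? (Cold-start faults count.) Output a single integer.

Answer: 6

Derivation:
Step 0: ref 6 → FAULT, frames=[6,-,-]
Step 1: ref 1 → FAULT, frames=[6,1,-]
Step 2: ref 5 → FAULT, frames=[6,1,5]
Step 3: ref 5 → HIT, frames=[6,1,5]
Step 4: ref 5 → HIT, frames=[6,1,5]
Step 5: ref 5 → HIT, frames=[6,1,5]
Step 6: ref 4 → FAULT (evict 1), frames=[6,4,5]
Step 7: ref 6 → HIT, frames=[6,4,5]
Step 8: ref 4 → HIT, frames=[6,4,5]
Step 9: ref 4 → HIT, frames=[6,4,5]
Step 10: ref 3 → FAULT (evict 6), frames=[3,4,5]
Step 11: ref 4 → HIT, frames=[3,4,5]
Step 12: ref 5 → HIT, frames=[3,4,5]
Step 13: ref 6 → FAULT (evict 3), frames=[6,4,5]
Total faults: 6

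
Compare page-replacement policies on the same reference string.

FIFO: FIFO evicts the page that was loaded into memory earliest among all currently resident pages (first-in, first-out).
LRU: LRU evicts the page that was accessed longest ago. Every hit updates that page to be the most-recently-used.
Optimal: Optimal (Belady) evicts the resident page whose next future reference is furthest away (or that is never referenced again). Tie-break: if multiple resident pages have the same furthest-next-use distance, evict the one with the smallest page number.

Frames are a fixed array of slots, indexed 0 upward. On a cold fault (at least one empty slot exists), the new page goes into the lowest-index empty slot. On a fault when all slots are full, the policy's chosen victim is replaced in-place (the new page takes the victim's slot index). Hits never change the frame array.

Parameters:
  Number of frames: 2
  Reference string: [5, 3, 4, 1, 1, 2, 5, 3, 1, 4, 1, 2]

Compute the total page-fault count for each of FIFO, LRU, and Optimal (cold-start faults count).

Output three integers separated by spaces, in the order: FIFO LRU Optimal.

--- FIFO ---
  step 0: ref 5 -> FAULT, frames=[5,-] (faults so far: 1)
  step 1: ref 3 -> FAULT, frames=[5,3] (faults so far: 2)
  step 2: ref 4 -> FAULT, evict 5, frames=[4,3] (faults so far: 3)
  step 3: ref 1 -> FAULT, evict 3, frames=[4,1] (faults so far: 4)
  step 4: ref 1 -> HIT, frames=[4,1] (faults so far: 4)
  step 5: ref 2 -> FAULT, evict 4, frames=[2,1] (faults so far: 5)
  step 6: ref 5 -> FAULT, evict 1, frames=[2,5] (faults so far: 6)
  step 7: ref 3 -> FAULT, evict 2, frames=[3,5] (faults so far: 7)
  step 8: ref 1 -> FAULT, evict 5, frames=[3,1] (faults so far: 8)
  step 9: ref 4 -> FAULT, evict 3, frames=[4,1] (faults so far: 9)
  step 10: ref 1 -> HIT, frames=[4,1] (faults so far: 9)
  step 11: ref 2 -> FAULT, evict 1, frames=[4,2] (faults so far: 10)
  FIFO total faults: 10
--- LRU ---
  step 0: ref 5 -> FAULT, frames=[5,-] (faults so far: 1)
  step 1: ref 3 -> FAULT, frames=[5,3] (faults so far: 2)
  step 2: ref 4 -> FAULT, evict 5, frames=[4,3] (faults so far: 3)
  step 3: ref 1 -> FAULT, evict 3, frames=[4,1] (faults so far: 4)
  step 4: ref 1 -> HIT, frames=[4,1] (faults so far: 4)
  step 5: ref 2 -> FAULT, evict 4, frames=[2,1] (faults so far: 5)
  step 6: ref 5 -> FAULT, evict 1, frames=[2,5] (faults so far: 6)
  step 7: ref 3 -> FAULT, evict 2, frames=[3,5] (faults so far: 7)
  step 8: ref 1 -> FAULT, evict 5, frames=[3,1] (faults so far: 8)
  step 9: ref 4 -> FAULT, evict 3, frames=[4,1] (faults so far: 9)
  step 10: ref 1 -> HIT, frames=[4,1] (faults so far: 9)
  step 11: ref 2 -> FAULT, evict 4, frames=[2,1] (faults so far: 10)
  LRU total faults: 10
--- Optimal ---
  step 0: ref 5 -> FAULT, frames=[5,-] (faults so far: 1)
  step 1: ref 3 -> FAULT, frames=[5,3] (faults so far: 2)
  step 2: ref 4 -> FAULT, evict 3, frames=[5,4] (faults so far: 3)
  step 3: ref 1 -> FAULT, evict 4, frames=[5,1] (faults so far: 4)
  step 4: ref 1 -> HIT, frames=[5,1] (faults so far: 4)
  step 5: ref 2 -> FAULT, evict 1, frames=[5,2] (faults so far: 5)
  step 6: ref 5 -> HIT, frames=[5,2] (faults so far: 5)
  step 7: ref 3 -> FAULT, evict 5, frames=[3,2] (faults so far: 6)
  step 8: ref 1 -> FAULT, evict 3, frames=[1,2] (faults so far: 7)
  step 9: ref 4 -> FAULT, evict 2, frames=[1,4] (faults so far: 8)
  step 10: ref 1 -> HIT, frames=[1,4] (faults so far: 8)
  step 11: ref 2 -> FAULT, evict 1, frames=[2,4] (faults so far: 9)
  Optimal total faults: 9

Answer: 10 10 9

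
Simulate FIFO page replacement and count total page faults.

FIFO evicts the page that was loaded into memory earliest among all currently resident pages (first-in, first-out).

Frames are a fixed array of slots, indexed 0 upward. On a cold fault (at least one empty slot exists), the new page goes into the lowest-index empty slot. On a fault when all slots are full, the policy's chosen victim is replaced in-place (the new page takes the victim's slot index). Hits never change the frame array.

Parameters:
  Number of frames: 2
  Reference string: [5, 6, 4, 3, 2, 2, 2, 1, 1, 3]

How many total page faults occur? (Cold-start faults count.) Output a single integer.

Step 0: ref 5 → FAULT, frames=[5,-]
Step 1: ref 6 → FAULT, frames=[5,6]
Step 2: ref 4 → FAULT (evict 5), frames=[4,6]
Step 3: ref 3 → FAULT (evict 6), frames=[4,3]
Step 4: ref 2 → FAULT (evict 4), frames=[2,3]
Step 5: ref 2 → HIT, frames=[2,3]
Step 6: ref 2 → HIT, frames=[2,3]
Step 7: ref 1 → FAULT (evict 3), frames=[2,1]
Step 8: ref 1 → HIT, frames=[2,1]
Step 9: ref 3 → FAULT (evict 2), frames=[3,1]
Total faults: 7

Answer: 7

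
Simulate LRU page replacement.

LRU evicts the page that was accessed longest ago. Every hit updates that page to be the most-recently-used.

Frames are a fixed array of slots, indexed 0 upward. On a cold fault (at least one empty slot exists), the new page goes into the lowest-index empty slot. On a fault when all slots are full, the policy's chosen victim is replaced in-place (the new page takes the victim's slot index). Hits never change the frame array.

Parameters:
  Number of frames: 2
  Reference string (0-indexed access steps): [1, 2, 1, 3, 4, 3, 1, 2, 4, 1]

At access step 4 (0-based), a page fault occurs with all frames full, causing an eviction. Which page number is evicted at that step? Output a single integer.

Answer: 1

Derivation:
Step 0: ref 1 -> FAULT, frames=[1,-]
Step 1: ref 2 -> FAULT, frames=[1,2]
Step 2: ref 1 -> HIT, frames=[1,2]
Step 3: ref 3 -> FAULT, evict 2, frames=[1,3]
Step 4: ref 4 -> FAULT, evict 1, frames=[4,3]
At step 4: evicted page 1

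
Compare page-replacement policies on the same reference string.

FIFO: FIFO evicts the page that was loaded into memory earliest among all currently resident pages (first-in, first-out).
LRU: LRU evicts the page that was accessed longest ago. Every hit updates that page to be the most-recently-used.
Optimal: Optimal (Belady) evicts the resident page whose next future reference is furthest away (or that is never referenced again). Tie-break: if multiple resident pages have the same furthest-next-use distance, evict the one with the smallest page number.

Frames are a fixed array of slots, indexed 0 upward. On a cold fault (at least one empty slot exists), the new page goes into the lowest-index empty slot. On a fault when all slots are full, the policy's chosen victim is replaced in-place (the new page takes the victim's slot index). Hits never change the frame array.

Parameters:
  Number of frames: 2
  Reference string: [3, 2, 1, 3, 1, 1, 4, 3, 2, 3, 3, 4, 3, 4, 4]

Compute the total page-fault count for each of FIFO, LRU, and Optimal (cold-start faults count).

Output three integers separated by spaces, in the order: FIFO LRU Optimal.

--- FIFO ---
  step 0: ref 3 -> FAULT, frames=[3,-] (faults so far: 1)
  step 1: ref 2 -> FAULT, frames=[3,2] (faults so far: 2)
  step 2: ref 1 -> FAULT, evict 3, frames=[1,2] (faults so far: 3)
  step 3: ref 3 -> FAULT, evict 2, frames=[1,3] (faults so far: 4)
  step 4: ref 1 -> HIT, frames=[1,3] (faults so far: 4)
  step 5: ref 1 -> HIT, frames=[1,3] (faults so far: 4)
  step 6: ref 4 -> FAULT, evict 1, frames=[4,3] (faults so far: 5)
  step 7: ref 3 -> HIT, frames=[4,3] (faults so far: 5)
  step 8: ref 2 -> FAULT, evict 3, frames=[4,2] (faults so far: 6)
  step 9: ref 3 -> FAULT, evict 4, frames=[3,2] (faults so far: 7)
  step 10: ref 3 -> HIT, frames=[3,2] (faults so far: 7)
  step 11: ref 4 -> FAULT, evict 2, frames=[3,4] (faults so far: 8)
  step 12: ref 3 -> HIT, frames=[3,4] (faults so far: 8)
  step 13: ref 4 -> HIT, frames=[3,4] (faults so far: 8)
  step 14: ref 4 -> HIT, frames=[3,4] (faults so far: 8)
  FIFO total faults: 8
--- LRU ---
  step 0: ref 3 -> FAULT, frames=[3,-] (faults so far: 1)
  step 1: ref 2 -> FAULT, frames=[3,2] (faults so far: 2)
  step 2: ref 1 -> FAULT, evict 3, frames=[1,2] (faults so far: 3)
  step 3: ref 3 -> FAULT, evict 2, frames=[1,3] (faults so far: 4)
  step 4: ref 1 -> HIT, frames=[1,3] (faults so far: 4)
  step 5: ref 1 -> HIT, frames=[1,3] (faults so far: 4)
  step 6: ref 4 -> FAULT, evict 3, frames=[1,4] (faults so far: 5)
  step 7: ref 3 -> FAULT, evict 1, frames=[3,4] (faults so far: 6)
  step 8: ref 2 -> FAULT, evict 4, frames=[3,2] (faults so far: 7)
  step 9: ref 3 -> HIT, frames=[3,2] (faults so far: 7)
  step 10: ref 3 -> HIT, frames=[3,2] (faults so far: 7)
  step 11: ref 4 -> FAULT, evict 2, frames=[3,4] (faults so far: 8)
  step 12: ref 3 -> HIT, frames=[3,4] (faults so far: 8)
  step 13: ref 4 -> HIT, frames=[3,4] (faults so far: 8)
  step 14: ref 4 -> HIT, frames=[3,4] (faults so far: 8)
  LRU total faults: 8
--- Optimal ---
  step 0: ref 3 -> FAULT, frames=[3,-] (faults so far: 1)
  step 1: ref 2 -> FAULT, frames=[3,2] (faults so far: 2)
  step 2: ref 1 -> FAULT, evict 2, frames=[3,1] (faults so far: 3)
  step 3: ref 3 -> HIT, frames=[3,1] (faults so far: 3)
  step 4: ref 1 -> HIT, frames=[3,1] (faults so far: 3)
  step 5: ref 1 -> HIT, frames=[3,1] (faults so far: 3)
  step 6: ref 4 -> FAULT, evict 1, frames=[3,4] (faults so far: 4)
  step 7: ref 3 -> HIT, frames=[3,4] (faults so far: 4)
  step 8: ref 2 -> FAULT, evict 4, frames=[3,2] (faults so far: 5)
  step 9: ref 3 -> HIT, frames=[3,2] (faults so far: 5)
  step 10: ref 3 -> HIT, frames=[3,2] (faults so far: 5)
  step 11: ref 4 -> FAULT, evict 2, frames=[3,4] (faults so far: 6)
  step 12: ref 3 -> HIT, frames=[3,4] (faults so far: 6)
  step 13: ref 4 -> HIT, frames=[3,4] (faults so far: 6)
  step 14: ref 4 -> HIT, frames=[3,4] (faults so far: 6)
  Optimal total faults: 6

Answer: 8 8 6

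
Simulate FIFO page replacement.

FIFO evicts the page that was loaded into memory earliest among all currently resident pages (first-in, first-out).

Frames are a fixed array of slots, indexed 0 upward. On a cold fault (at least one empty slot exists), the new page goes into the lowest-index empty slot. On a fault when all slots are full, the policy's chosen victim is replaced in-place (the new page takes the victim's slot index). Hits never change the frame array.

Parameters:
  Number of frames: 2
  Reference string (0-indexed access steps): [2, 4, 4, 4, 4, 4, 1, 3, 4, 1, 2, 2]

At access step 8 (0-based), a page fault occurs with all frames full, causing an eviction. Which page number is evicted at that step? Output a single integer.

Step 0: ref 2 -> FAULT, frames=[2,-]
Step 1: ref 4 -> FAULT, frames=[2,4]
Step 2: ref 4 -> HIT, frames=[2,4]
Step 3: ref 4 -> HIT, frames=[2,4]
Step 4: ref 4 -> HIT, frames=[2,4]
Step 5: ref 4 -> HIT, frames=[2,4]
Step 6: ref 1 -> FAULT, evict 2, frames=[1,4]
Step 7: ref 3 -> FAULT, evict 4, frames=[1,3]
Step 8: ref 4 -> FAULT, evict 1, frames=[4,3]
At step 8: evicted page 1

Answer: 1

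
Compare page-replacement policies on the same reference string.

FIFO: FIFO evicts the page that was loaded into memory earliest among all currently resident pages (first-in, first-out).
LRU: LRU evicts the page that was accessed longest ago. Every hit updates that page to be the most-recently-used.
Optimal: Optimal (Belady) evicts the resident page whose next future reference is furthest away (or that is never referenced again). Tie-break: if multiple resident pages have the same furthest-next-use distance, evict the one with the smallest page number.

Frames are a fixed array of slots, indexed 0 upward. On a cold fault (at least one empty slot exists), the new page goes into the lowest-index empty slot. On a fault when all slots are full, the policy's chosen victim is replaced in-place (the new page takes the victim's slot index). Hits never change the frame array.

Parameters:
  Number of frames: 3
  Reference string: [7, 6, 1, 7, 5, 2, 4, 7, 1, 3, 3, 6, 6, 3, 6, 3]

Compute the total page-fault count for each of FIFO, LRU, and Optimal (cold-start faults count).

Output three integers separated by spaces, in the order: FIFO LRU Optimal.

Answer: 10 10 8

Derivation:
--- FIFO ---
  step 0: ref 7 -> FAULT, frames=[7,-,-] (faults so far: 1)
  step 1: ref 6 -> FAULT, frames=[7,6,-] (faults so far: 2)
  step 2: ref 1 -> FAULT, frames=[7,6,1] (faults so far: 3)
  step 3: ref 7 -> HIT, frames=[7,6,1] (faults so far: 3)
  step 4: ref 5 -> FAULT, evict 7, frames=[5,6,1] (faults so far: 4)
  step 5: ref 2 -> FAULT, evict 6, frames=[5,2,1] (faults so far: 5)
  step 6: ref 4 -> FAULT, evict 1, frames=[5,2,4] (faults so far: 6)
  step 7: ref 7 -> FAULT, evict 5, frames=[7,2,4] (faults so far: 7)
  step 8: ref 1 -> FAULT, evict 2, frames=[7,1,4] (faults so far: 8)
  step 9: ref 3 -> FAULT, evict 4, frames=[7,1,3] (faults so far: 9)
  step 10: ref 3 -> HIT, frames=[7,1,3] (faults so far: 9)
  step 11: ref 6 -> FAULT, evict 7, frames=[6,1,3] (faults so far: 10)
  step 12: ref 6 -> HIT, frames=[6,1,3] (faults so far: 10)
  step 13: ref 3 -> HIT, frames=[6,1,3] (faults so far: 10)
  step 14: ref 6 -> HIT, frames=[6,1,3] (faults so far: 10)
  step 15: ref 3 -> HIT, frames=[6,1,3] (faults so far: 10)
  FIFO total faults: 10
--- LRU ---
  step 0: ref 7 -> FAULT, frames=[7,-,-] (faults so far: 1)
  step 1: ref 6 -> FAULT, frames=[7,6,-] (faults so far: 2)
  step 2: ref 1 -> FAULT, frames=[7,6,1] (faults so far: 3)
  step 3: ref 7 -> HIT, frames=[7,6,1] (faults so far: 3)
  step 4: ref 5 -> FAULT, evict 6, frames=[7,5,1] (faults so far: 4)
  step 5: ref 2 -> FAULT, evict 1, frames=[7,5,2] (faults so far: 5)
  step 6: ref 4 -> FAULT, evict 7, frames=[4,5,2] (faults so far: 6)
  step 7: ref 7 -> FAULT, evict 5, frames=[4,7,2] (faults so far: 7)
  step 8: ref 1 -> FAULT, evict 2, frames=[4,7,1] (faults so far: 8)
  step 9: ref 3 -> FAULT, evict 4, frames=[3,7,1] (faults so far: 9)
  step 10: ref 3 -> HIT, frames=[3,7,1] (faults so far: 9)
  step 11: ref 6 -> FAULT, evict 7, frames=[3,6,1] (faults so far: 10)
  step 12: ref 6 -> HIT, frames=[3,6,1] (faults so far: 10)
  step 13: ref 3 -> HIT, frames=[3,6,1] (faults so far: 10)
  step 14: ref 6 -> HIT, frames=[3,6,1] (faults so far: 10)
  step 15: ref 3 -> HIT, frames=[3,6,1] (faults so far: 10)
  LRU total faults: 10
--- Optimal ---
  step 0: ref 7 -> FAULT, frames=[7,-,-] (faults so far: 1)
  step 1: ref 6 -> FAULT, frames=[7,6,-] (faults so far: 2)
  step 2: ref 1 -> FAULT, frames=[7,6,1] (faults so far: 3)
  step 3: ref 7 -> HIT, frames=[7,6,1] (faults so far: 3)
  step 4: ref 5 -> FAULT, evict 6, frames=[7,5,1] (faults so far: 4)
  step 5: ref 2 -> FAULT, evict 5, frames=[7,2,1] (faults so far: 5)
  step 6: ref 4 -> FAULT, evict 2, frames=[7,4,1] (faults so far: 6)
  step 7: ref 7 -> HIT, frames=[7,4,1] (faults so far: 6)
  step 8: ref 1 -> HIT, frames=[7,4,1] (faults so far: 6)
  step 9: ref 3 -> FAULT, evict 1, frames=[7,4,3] (faults so far: 7)
  step 10: ref 3 -> HIT, frames=[7,4,3] (faults so far: 7)
  step 11: ref 6 -> FAULT, evict 4, frames=[7,6,3] (faults so far: 8)
  step 12: ref 6 -> HIT, frames=[7,6,3] (faults so far: 8)
  step 13: ref 3 -> HIT, frames=[7,6,3] (faults so far: 8)
  step 14: ref 6 -> HIT, frames=[7,6,3] (faults so far: 8)
  step 15: ref 3 -> HIT, frames=[7,6,3] (faults so far: 8)
  Optimal total faults: 8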